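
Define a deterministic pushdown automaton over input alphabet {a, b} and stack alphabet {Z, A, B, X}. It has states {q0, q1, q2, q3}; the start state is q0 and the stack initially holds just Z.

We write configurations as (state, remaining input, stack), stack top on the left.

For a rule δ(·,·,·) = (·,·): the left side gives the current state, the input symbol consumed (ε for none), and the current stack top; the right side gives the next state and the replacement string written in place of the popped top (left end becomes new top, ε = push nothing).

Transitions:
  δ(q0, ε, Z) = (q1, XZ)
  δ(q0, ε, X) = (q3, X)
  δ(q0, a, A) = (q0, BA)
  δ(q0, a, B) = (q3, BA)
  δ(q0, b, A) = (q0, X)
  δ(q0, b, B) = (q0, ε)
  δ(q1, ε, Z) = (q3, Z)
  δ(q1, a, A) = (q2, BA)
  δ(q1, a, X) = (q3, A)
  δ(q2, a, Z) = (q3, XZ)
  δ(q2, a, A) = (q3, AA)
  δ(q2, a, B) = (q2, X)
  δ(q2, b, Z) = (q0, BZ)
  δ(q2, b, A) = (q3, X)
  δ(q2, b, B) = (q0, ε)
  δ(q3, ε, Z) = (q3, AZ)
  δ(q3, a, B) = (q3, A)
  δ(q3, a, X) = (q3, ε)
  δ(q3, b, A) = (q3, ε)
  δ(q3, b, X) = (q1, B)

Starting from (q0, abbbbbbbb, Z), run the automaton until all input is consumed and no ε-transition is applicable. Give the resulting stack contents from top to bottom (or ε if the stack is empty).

AZ

(q0, abbbbbbbb, Z) ⊢ (q1, abbbbbbbb, XZ) ⊢ (q3, bbbbbbbb, AZ) ⊢ (q3, bbbbbbb, Z) ⊢ (q3, bbbbbbb, AZ) ⊢ (q3, bbbbbb, Z) ⊢ (q3, bbbbbb, AZ) ⊢ (q3, bbbbb, Z) ⊢ (q3, bbbbb, AZ) ⊢ (q3, bbbb, Z) ⊢ (q3, bbbb, AZ) ⊢ (q3, bbb, Z) ⊢ (q3, bbb, AZ) ⊢ (q3, bb, Z) ⊢ (q3, bb, AZ) ⊢ (q3, b, Z) ⊢ (q3, b, AZ) ⊢ (q3, ε, Z) ⊢ (q3, ε, AZ)
All input consumed in state q3 with stack AZ.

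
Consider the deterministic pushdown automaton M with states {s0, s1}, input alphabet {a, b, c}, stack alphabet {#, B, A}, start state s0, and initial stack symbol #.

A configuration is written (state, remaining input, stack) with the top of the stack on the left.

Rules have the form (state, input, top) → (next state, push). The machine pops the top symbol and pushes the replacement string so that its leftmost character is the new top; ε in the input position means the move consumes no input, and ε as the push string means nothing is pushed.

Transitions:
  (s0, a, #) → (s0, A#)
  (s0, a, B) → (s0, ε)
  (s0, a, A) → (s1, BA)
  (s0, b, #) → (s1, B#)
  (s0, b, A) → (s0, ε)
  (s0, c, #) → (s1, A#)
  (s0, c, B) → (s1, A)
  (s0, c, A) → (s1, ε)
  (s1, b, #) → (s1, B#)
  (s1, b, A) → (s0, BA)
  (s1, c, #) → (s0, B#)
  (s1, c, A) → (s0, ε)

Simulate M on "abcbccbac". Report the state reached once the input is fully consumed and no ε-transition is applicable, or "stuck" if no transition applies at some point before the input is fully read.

(s0, abcbccbac, #)
  read a, top #: go to s0, push A# → (s0, bcbccbac, A#)
  read b, top A: go to s0, push ε → (s0, cbccbac, #)
  read c, top #: go to s1, push A# → (s1, bccbac, A#)
  read b, top A: go to s0, push BA → (s0, ccbac, BA#)
  read c, top B: go to s1, push A → (s1, cbac, AA#)
  read c, top A: go to s0, push ε → (s0, bac, A#)
  read b, top A: go to s0, push ε → (s0, ac, #)
  read a, top #: go to s0, push A# → (s0, c, A#)
  read c, top A: go to s1, push ε → (s1, ε, #)
All input consumed; M is in state s1.

s1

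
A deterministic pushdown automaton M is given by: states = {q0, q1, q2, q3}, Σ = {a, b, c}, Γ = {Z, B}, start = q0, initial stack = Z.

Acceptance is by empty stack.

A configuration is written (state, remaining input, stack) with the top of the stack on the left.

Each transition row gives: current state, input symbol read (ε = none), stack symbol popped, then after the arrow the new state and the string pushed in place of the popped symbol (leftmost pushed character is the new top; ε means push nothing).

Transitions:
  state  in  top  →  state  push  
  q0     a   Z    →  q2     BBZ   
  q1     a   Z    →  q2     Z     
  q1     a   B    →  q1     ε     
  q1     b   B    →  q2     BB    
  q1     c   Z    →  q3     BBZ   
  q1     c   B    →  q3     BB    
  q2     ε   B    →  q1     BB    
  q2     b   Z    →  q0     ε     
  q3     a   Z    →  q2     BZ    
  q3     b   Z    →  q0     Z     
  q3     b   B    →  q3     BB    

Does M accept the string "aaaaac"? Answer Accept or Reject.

Reject

(q0, aaaaac, Z) ⊢ (q2, aaaac, BBZ) ⊢ (q1, aaaac, BBBZ) ⊢ (q1, aaac, BBZ) ⊢ (q1, aac, BZ) ⊢ (q1, ac, Z) ⊢ (q2, c, Z)
No transition applies at (q2, c, Z); input not fully consumed.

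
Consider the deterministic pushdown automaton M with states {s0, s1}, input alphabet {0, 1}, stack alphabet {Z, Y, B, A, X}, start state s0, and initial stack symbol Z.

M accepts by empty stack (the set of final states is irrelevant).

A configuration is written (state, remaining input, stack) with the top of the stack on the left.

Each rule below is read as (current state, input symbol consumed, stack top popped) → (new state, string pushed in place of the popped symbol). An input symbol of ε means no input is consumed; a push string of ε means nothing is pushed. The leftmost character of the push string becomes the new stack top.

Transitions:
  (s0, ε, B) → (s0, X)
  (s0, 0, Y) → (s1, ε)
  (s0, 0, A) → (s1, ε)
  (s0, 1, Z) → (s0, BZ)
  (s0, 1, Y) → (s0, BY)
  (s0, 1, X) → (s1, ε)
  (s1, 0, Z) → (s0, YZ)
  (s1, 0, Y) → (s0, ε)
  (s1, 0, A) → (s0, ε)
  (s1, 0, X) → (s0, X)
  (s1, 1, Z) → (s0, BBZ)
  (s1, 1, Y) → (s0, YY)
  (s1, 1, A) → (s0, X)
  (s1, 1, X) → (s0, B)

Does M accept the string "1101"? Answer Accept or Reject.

Reject

(s0, 1101, Z)
  read 1, top Z: go to s0, push BZ → (s0, 101, BZ)
  ε-move, top B: go to s0, push X → (s0, 101, XZ)
  read 1, top X: go to s1, push ε → (s1, 01, Z)
  read 0, top Z: go to s0, push YZ → (s0, 1, YZ)
  read 1, top Y: go to s0, push BY → (s0, ε, BYZ)
  ε-move, top B: go to s0, push X → (s0, ε, XYZ)
All input consumed; stack is XYZ, not empty, and no further ε-move applies.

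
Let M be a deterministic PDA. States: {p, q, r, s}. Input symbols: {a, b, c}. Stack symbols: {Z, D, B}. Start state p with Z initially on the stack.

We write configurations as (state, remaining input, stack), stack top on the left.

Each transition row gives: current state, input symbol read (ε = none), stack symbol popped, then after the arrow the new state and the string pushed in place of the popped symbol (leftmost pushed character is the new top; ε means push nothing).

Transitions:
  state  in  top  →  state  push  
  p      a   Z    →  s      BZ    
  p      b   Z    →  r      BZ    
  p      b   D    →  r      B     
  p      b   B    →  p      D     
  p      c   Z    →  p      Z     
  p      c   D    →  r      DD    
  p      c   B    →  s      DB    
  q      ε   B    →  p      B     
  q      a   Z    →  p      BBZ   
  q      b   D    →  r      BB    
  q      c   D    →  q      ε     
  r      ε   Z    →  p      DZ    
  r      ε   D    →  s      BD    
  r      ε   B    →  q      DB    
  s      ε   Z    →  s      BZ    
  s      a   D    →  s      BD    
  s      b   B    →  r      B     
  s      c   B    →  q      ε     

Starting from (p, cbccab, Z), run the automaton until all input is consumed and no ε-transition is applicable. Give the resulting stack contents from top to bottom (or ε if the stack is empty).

DBDBZ

(p, cbccab, Z)
  read c, top Z: go to p, push Z → (p, bccab, Z)
  read b, top Z: go to r, push BZ → (r, ccab, BZ)
  ε-move, top B: go to q, push DB → (q, ccab, DBZ)
  read c, top D: go to q, push ε → (q, cab, BZ)
  ε-move, top B: go to p, push B → (p, cab, BZ)
  read c, top B: go to s, push DB → (s, ab, DBZ)
  read a, top D: go to s, push BD → (s, b, BDBZ)
  read b, top B: go to r, push B → (r, ε, BDBZ)
  ε-move, top B: go to q, push DB → (q, ε, DBDBZ)
All input consumed in state q with stack DBDBZ.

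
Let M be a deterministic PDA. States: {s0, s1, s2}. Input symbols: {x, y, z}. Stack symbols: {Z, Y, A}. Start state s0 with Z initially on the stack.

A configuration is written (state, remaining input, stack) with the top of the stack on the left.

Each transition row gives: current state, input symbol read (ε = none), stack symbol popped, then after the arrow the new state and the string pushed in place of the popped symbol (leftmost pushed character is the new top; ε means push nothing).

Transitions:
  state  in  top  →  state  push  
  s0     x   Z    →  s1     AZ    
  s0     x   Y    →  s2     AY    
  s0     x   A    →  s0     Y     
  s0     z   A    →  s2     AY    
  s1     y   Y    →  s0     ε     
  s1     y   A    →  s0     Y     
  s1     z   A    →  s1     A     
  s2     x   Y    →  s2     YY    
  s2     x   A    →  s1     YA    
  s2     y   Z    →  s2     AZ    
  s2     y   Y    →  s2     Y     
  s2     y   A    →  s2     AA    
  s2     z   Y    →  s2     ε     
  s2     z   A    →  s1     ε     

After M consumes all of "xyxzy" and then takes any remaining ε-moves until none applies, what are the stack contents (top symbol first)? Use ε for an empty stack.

(s0, xyxzy, Z)
  read x, top Z: go to s1, push AZ → (s1, yxzy, AZ)
  read y, top A: go to s0, push Y → (s0, xzy, YZ)
  read x, top Y: go to s2, push AY → (s2, zy, AYZ)
  read z, top A: go to s1, push ε → (s1, y, YZ)
  read y, top Y: go to s0, push ε → (s0, ε, Z)
All input consumed in state s0 with stack Z.

Z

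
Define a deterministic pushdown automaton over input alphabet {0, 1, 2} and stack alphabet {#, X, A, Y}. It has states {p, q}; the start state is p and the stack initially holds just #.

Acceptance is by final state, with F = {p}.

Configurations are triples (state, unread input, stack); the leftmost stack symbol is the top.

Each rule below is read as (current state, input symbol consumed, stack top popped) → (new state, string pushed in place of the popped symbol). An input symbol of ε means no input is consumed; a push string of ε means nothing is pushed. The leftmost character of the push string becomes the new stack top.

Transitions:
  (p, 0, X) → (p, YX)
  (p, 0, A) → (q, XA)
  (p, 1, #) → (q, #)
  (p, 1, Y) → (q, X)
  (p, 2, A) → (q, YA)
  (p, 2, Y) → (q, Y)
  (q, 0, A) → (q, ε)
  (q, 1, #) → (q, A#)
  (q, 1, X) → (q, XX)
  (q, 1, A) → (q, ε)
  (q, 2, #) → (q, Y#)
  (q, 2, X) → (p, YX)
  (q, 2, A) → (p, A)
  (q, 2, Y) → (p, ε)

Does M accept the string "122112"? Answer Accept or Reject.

(p, 122112, #)
  read 1, top #: go to q, push # → (q, 22112, #)
  read 2, top #: go to q, push Y# → (q, 2112, Y#)
  read 2, top Y: go to p, push ε → (p, 112, #)
  read 1, top #: go to q, push # → (q, 12, #)
  read 1, top #: go to q, push A# → (q, 2, A#)
  read 2, top A: go to p, push A → (p, ε, A#)
All input consumed; state p ∈ F.

Accept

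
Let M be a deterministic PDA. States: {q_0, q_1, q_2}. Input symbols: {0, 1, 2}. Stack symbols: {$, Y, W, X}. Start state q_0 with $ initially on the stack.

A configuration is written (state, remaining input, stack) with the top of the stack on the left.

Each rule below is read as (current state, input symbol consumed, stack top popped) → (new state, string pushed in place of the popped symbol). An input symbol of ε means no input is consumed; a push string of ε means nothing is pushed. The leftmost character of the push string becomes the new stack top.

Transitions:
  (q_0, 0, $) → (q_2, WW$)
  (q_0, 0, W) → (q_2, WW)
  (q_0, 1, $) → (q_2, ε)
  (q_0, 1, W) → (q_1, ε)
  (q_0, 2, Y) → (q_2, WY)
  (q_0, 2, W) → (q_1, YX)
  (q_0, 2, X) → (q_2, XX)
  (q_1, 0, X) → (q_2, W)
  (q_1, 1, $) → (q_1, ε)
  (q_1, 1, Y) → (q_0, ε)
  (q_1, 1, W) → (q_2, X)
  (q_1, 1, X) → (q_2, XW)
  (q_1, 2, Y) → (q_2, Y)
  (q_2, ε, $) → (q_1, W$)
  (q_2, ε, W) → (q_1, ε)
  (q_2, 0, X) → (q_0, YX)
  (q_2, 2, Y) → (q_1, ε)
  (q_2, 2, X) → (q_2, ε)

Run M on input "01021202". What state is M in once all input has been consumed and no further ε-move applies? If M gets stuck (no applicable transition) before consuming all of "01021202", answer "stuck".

(q_0, 01021202, $) ⊢ (q_2, 1021202, WW$) ⊢ (q_1, 1021202, W$) ⊢ (q_2, 021202, X$) ⊢ (q_0, 21202, YX$) ⊢ (q_2, 1202, WYX$) ⊢ (q_1, 1202, YX$) ⊢ (q_0, 202, X$) ⊢ (q_2, 02, XX$) ⊢ (q_0, 2, YXX$) ⊢ (q_2, ε, WYXX$) ⊢ (q_1, ε, YXX$)
All input consumed; M is in state q_1.

q_1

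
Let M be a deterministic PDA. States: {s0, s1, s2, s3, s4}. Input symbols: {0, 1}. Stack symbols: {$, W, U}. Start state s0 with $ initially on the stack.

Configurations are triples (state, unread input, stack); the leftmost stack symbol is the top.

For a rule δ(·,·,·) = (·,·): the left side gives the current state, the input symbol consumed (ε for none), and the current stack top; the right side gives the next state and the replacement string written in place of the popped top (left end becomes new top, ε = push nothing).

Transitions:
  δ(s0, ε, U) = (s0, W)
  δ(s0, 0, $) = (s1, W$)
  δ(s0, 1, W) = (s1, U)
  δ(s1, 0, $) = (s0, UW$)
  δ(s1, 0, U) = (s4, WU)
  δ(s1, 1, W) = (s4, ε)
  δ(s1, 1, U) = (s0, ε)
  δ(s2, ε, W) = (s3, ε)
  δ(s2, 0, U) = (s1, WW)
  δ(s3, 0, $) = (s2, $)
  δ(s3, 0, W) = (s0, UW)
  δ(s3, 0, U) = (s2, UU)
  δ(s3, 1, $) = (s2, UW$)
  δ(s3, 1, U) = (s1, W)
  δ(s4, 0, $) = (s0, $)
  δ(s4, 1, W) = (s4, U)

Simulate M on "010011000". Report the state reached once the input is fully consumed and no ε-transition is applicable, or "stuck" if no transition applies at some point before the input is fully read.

(s0, 010011000, $)
  read 0, top $: go to s1, push W$ → (s1, 10011000, W$)
  read 1, top W: go to s4, push ε → (s4, 0011000, $)
  read 0, top $: go to s0, push $ → (s0, 011000, $)
  read 0, top $: go to s1, push W$ → (s1, 11000, W$)
  read 1, top W: go to s4, push ε → (s4, 1000, $)
No transition for (s4, 1, top $); M blocks with input 1000 remaining.

stuck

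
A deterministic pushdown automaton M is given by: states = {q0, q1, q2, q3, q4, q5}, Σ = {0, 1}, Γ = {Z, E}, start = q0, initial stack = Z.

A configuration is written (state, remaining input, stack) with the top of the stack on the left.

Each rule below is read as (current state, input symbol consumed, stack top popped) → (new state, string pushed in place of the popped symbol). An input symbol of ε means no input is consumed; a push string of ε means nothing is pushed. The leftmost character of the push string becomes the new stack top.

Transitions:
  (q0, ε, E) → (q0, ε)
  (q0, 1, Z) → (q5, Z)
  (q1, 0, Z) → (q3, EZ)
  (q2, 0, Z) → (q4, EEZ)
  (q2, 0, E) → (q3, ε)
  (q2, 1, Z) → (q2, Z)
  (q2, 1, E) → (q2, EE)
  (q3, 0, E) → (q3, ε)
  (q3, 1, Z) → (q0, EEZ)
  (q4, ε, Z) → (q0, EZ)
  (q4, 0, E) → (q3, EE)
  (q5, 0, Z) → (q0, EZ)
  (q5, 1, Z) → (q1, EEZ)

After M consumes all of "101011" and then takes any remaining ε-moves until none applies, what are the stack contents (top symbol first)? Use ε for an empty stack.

(q0, 101011, Z)
  read 1, top Z: go to q5, push Z → (q5, 01011, Z)
  read 0, top Z: go to q0, push EZ → (q0, 1011, EZ)
  ε-move, top E: go to q0, push ε → (q0, 1011, Z)
  read 1, top Z: go to q5, push Z → (q5, 011, Z)
  read 0, top Z: go to q0, push EZ → (q0, 11, EZ)
  ε-move, top E: go to q0, push ε → (q0, 11, Z)
  read 1, top Z: go to q5, push Z → (q5, 1, Z)
  read 1, top Z: go to q1, push EEZ → (q1, ε, EEZ)
All input consumed in state q1 with stack EEZ.

EEZ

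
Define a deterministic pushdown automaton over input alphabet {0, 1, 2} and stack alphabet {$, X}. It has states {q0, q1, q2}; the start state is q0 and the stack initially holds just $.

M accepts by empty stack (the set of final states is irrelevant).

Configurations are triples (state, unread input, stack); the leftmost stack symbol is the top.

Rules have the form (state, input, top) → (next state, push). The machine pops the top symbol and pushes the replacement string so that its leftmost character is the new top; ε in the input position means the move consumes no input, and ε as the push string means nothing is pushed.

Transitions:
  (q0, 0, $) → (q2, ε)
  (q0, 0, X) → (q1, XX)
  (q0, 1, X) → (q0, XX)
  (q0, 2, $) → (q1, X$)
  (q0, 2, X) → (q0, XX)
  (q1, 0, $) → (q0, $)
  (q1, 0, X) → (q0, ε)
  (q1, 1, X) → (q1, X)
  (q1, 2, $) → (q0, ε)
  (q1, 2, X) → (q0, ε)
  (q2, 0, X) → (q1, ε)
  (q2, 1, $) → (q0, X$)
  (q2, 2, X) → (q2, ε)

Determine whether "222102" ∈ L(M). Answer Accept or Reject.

(q0, 222102, $)
  read 2, top $: go to q1, push X$ → (q1, 22102, X$)
  read 2, top X: go to q0, push ε → (q0, 2102, $)
  read 2, top $: go to q1, push X$ → (q1, 102, X$)
  read 1, top X: go to q1, push X → (q1, 02, X$)
  read 0, top X: go to q0, push ε → (q0, 2, $)
  read 2, top $: go to q1, push X$ → (q1, ε, X$)
All input consumed; stack is X$, not empty, and no further ε-move applies.

Reject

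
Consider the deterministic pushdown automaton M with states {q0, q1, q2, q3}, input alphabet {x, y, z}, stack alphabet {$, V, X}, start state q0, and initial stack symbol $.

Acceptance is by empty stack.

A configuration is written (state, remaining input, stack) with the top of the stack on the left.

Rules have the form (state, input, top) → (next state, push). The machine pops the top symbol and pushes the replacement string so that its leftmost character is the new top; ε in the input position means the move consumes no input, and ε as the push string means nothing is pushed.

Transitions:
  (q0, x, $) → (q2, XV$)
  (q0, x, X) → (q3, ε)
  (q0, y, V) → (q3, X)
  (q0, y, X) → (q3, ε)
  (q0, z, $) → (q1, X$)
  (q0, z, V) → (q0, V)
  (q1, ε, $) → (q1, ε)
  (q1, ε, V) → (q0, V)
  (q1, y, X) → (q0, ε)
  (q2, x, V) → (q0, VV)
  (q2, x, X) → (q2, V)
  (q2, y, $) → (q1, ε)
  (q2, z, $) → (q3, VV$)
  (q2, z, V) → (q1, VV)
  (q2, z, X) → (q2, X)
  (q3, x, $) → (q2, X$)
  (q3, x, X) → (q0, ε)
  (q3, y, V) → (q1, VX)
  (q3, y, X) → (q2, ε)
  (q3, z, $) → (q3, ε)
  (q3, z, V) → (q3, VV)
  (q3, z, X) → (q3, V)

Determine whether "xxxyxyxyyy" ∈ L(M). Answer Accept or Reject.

Accept

(q0, xxxyxyxyyy, $) ⊢ (q2, xxyxyxyyy, XV$) ⊢ (q2, xyxyxyyy, VV$) ⊢ (q0, yxyxyyy, VVV$) ⊢ (q3, xyxyyy, XVV$) ⊢ (q0, yxyyy, VV$) ⊢ (q3, xyyy, XV$) ⊢ (q0, yyy, V$) ⊢ (q3, yy, X$) ⊢ (q2, y, $) ⊢ (q1, ε, ε)
All input consumed and the stack is empty.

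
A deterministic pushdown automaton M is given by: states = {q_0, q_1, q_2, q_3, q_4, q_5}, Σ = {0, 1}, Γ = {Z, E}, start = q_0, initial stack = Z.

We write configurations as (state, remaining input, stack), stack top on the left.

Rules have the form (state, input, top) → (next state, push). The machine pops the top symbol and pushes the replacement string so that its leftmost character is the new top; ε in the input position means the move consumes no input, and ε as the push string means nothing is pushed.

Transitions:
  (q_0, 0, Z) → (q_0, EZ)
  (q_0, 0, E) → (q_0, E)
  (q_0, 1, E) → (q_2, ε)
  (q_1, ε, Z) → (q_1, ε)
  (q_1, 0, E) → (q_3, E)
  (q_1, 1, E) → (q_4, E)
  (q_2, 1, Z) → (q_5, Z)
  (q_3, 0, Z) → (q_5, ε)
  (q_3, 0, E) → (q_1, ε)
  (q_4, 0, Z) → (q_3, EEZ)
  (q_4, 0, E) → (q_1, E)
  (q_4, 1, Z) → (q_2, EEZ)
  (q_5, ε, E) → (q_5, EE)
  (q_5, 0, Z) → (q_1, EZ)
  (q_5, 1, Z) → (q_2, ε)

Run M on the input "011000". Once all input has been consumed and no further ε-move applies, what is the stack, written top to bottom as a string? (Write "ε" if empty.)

(q_0, 011000, Z)
  read 0, top Z: go to q_0, push EZ → (q_0, 11000, EZ)
  read 1, top E: go to q_2, push ε → (q_2, 1000, Z)
  read 1, top Z: go to q_5, push Z → (q_5, 000, Z)
  read 0, top Z: go to q_1, push EZ → (q_1, 00, EZ)
  read 0, top E: go to q_3, push E → (q_3, 0, EZ)
  read 0, top E: go to q_1, push ε → (q_1, ε, Z)
  ε-move, top Z: go to q_1, push ε → (q_1, ε, ε)
All input consumed in state q_1 with stack ε.

ε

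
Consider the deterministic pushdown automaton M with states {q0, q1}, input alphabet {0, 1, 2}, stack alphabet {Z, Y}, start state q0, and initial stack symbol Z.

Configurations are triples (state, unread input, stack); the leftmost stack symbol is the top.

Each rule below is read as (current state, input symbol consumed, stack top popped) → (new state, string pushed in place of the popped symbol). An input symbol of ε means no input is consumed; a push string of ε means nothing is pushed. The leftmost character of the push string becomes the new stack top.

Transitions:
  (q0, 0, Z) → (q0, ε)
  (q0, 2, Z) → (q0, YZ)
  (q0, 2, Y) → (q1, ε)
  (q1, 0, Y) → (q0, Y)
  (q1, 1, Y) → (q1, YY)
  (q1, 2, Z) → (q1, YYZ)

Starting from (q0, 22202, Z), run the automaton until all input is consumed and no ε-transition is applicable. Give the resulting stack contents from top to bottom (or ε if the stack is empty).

(q0, 22202, Z) ⊢ (q0, 2202, YZ) ⊢ (q1, 202, Z) ⊢ (q1, 02, YYZ) ⊢ (q0, 2, YYZ) ⊢ (q1, ε, YZ)
All input consumed in state q1 with stack YZ.

YZ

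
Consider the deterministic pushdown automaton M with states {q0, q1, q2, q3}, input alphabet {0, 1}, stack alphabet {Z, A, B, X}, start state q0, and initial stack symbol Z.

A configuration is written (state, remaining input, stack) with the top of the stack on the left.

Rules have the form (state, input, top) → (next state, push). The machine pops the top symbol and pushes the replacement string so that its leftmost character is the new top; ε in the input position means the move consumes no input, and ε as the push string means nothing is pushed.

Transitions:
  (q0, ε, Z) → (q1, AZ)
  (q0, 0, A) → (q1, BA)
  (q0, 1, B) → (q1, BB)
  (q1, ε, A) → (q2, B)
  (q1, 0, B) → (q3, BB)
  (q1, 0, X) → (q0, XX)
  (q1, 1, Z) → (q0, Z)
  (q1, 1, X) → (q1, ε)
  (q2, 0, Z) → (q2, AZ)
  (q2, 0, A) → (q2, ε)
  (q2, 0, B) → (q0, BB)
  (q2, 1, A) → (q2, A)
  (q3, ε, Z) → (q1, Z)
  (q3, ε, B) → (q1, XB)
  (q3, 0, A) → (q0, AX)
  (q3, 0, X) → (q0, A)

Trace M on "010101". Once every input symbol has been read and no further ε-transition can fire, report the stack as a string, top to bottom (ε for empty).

BBBBBZ

(q0, 010101, Z)
  ε-move, top Z: go to q1, push AZ → (q1, 010101, AZ)
  ε-move, top A: go to q2, push B → (q2, 010101, BZ)
  read 0, top B: go to q0, push BB → (q0, 10101, BBZ)
  read 1, top B: go to q1, push BB → (q1, 0101, BBBZ)
  read 0, top B: go to q3, push BB → (q3, 101, BBBBZ)
  ε-move, top B: go to q1, push XB → (q1, 101, XBBBBZ)
  read 1, top X: go to q1, push ε → (q1, 01, BBBBZ)
  read 0, top B: go to q3, push BB → (q3, 1, BBBBBZ)
  ε-move, top B: go to q1, push XB → (q1, 1, XBBBBBZ)
  read 1, top X: go to q1, push ε → (q1, ε, BBBBBZ)
All input consumed in state q1 with stack BBBBBZ.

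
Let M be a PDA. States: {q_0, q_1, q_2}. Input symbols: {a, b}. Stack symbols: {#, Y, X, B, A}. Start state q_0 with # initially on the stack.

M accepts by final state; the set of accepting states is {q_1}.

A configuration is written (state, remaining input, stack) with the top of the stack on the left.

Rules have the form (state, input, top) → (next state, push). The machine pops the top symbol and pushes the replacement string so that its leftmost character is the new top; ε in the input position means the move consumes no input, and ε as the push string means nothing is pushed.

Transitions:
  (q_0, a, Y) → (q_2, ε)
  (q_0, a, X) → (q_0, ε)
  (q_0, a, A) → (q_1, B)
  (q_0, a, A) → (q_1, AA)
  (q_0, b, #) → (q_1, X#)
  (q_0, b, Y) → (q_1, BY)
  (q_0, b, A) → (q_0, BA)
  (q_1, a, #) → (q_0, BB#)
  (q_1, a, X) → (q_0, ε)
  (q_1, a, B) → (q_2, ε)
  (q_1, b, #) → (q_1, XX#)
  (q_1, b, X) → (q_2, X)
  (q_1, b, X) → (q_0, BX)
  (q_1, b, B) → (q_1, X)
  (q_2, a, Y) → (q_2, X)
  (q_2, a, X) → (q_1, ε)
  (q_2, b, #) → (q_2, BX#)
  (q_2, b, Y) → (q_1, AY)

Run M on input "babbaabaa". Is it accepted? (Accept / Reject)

Reject

No computation consumes all input and reaches a final state.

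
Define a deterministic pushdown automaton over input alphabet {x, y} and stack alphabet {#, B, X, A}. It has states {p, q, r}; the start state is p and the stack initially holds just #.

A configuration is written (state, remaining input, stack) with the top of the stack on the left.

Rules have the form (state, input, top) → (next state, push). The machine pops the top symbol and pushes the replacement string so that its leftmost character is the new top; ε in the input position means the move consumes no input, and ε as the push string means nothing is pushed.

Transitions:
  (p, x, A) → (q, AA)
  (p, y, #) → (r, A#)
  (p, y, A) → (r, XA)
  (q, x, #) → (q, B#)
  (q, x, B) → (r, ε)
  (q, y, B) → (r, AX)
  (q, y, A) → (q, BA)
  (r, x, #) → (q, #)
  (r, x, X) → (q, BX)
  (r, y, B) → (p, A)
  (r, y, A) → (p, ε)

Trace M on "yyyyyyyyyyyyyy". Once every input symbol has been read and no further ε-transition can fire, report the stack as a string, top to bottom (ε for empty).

(p, yyyyyyyyyyyyyy, #)
  read y, top #: go to r, push A# → (r, yyyyyyyyyyyyy, A#)
  read y, top A: go to p, push ε → (p, yyyyyyyyyyyy, #)
  read y, top #: go to r, push A# → (r, yyyyyyyyyyy, A#)
  read y, top A: go to p, push ε → (p, yyyyyyyyyy, #)
  read y, top #: go to r, push A# → (r, yyyyyyyyy, A#)
  read y, top A: go to p, push ε → (p, yyyyyyyy, #)
  read y, top #: go to r, push A# → (r, yyyyyyy, A#)
  read y, top A: go to p, push ε → (p, yyyyyy, #)
  read y, top #: go to r, push A# → (r, yyyyy, A#)
  read y, top A: go to p, push ε → (p, yyyy, #)
  read y, top #: go to r, push A# → (r, yyy, A#)
  read y, top A: go to p, push ε → (p, yy, #)
  read y, top #: go to r, push A# → (r, y, A#)
  read y, top A: go to p, push ε → (p, ε, #)
All input consumed in state p with stack #.

#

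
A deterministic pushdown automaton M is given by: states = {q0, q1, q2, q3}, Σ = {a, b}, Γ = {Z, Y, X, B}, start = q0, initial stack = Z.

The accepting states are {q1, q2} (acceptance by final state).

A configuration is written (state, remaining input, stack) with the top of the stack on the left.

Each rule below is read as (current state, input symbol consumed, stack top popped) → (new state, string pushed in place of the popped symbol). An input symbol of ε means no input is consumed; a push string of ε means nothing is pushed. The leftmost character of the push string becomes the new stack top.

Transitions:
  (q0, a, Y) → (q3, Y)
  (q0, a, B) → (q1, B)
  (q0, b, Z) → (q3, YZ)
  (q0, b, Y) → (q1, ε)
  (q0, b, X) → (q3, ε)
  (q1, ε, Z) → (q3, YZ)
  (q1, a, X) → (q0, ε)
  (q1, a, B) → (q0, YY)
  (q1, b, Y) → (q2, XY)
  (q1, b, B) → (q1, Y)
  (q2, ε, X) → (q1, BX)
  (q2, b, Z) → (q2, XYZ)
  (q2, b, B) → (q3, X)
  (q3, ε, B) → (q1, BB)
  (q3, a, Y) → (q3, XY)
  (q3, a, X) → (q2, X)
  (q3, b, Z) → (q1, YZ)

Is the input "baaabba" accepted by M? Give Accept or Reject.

Reject

(q0, baaabba, Z) ⊢ (q3, aaabba, YZ) ⊢ (q3, aabba, XYZ) ⊢ (q2, abba, XYZ) ⊢ (q1, abba, BXYZ) ⊢ (q0, bba, YYXYZ) ⊢ (q1, ba, YXYZ) ⊢ (q2, a, XYXYZ) ⊢ (q1, a, BXYXYZ) ⊢ (q0, ε, YYXYXYZ)
All input consumed; state q0 ∉ F and no further ε-move applies.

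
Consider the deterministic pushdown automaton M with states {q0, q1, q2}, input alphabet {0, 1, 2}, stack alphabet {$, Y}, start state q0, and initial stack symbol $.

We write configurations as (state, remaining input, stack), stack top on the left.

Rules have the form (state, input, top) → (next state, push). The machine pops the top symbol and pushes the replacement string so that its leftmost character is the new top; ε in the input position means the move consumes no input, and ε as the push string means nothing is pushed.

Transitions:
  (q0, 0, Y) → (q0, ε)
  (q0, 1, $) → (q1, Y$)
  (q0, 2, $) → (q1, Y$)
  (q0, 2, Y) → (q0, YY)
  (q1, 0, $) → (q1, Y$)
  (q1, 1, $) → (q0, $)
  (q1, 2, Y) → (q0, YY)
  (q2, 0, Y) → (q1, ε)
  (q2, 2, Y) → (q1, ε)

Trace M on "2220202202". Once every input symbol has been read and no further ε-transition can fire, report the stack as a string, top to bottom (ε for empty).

YYYY$

(q0, 2220202202, $)
  read 2, top $: go to q1, push Y$ → (q1, 220202202, Y$)
  read 2, top Y: go to q0, push YY → (q0, 20202202, YY$)
  read 2, top Y: go to q0, push YY → (q0, 0202202, YYY$)
  read 0, top Y: go to q0, push ε → (q0, 202202, YY$)
  read 2, top Y: go to q0, push YY → (q0, 02202, YYY$)
  read 0, top Y: go to q0, push ε → (q0, 2202, YY$)
  read 2, top Y: go to q0, push YY → (q0, 202, YYY$)
  read 2, top Y: go to q0, push YY → (q0, 02, YYYY$)
  read 0, top Y: go to q0, push ε → (q0, 2, YYY$)
  read 2, top Y: go to q0, push YY → (q0, ε, YYYY$)
All input consumed in state q0 with stack YYYY$.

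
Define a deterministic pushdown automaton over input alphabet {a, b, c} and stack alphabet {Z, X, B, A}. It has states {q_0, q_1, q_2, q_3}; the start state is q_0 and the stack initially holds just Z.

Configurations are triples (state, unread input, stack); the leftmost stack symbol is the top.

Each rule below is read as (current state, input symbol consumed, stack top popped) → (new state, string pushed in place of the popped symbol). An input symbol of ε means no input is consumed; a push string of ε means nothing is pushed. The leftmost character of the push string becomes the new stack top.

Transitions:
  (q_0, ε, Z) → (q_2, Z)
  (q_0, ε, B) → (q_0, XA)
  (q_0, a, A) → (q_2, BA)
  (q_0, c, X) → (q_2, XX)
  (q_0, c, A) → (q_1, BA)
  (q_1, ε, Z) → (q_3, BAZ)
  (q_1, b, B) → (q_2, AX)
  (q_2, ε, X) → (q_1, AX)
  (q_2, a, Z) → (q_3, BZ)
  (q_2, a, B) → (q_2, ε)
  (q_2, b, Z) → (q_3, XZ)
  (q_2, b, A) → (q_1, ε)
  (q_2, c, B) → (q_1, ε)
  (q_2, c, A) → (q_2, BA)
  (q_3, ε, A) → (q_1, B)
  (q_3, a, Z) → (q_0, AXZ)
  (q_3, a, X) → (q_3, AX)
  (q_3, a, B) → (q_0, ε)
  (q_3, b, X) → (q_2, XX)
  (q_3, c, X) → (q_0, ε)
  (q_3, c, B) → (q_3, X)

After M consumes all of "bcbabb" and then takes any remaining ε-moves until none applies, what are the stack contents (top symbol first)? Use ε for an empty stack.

(q_0, bcbabb, Z)
  ε-move, top Z: go to q_2, push Z → (q_2, bcbabb, Z)
  read b, top Z: go to q_3, push XZ → (q_3, cbabb, XZ)
  read c, top X: go to q_0, push ε → (q_0, babb, Z)
  ε-move, top Z: go to q_2, push Z → (q_2, babb, Z)
  read b, top Z: go to q_3, push XZ → (q_3, abb, XZ)
  read a, top X: go to q_3, push AX → (q_3, bb, AXZ)
  ε-move, top A: go to q_1, push B → (q_1, bb, BXZ)
  read b, top B: go to q_2, push AX → (q_2, b, AXXZ)
  read b, top A: go to q_1, push ε → (q_1, ε, XXZ)
All input consumed in state q_1 with stack XXZ.

XXZ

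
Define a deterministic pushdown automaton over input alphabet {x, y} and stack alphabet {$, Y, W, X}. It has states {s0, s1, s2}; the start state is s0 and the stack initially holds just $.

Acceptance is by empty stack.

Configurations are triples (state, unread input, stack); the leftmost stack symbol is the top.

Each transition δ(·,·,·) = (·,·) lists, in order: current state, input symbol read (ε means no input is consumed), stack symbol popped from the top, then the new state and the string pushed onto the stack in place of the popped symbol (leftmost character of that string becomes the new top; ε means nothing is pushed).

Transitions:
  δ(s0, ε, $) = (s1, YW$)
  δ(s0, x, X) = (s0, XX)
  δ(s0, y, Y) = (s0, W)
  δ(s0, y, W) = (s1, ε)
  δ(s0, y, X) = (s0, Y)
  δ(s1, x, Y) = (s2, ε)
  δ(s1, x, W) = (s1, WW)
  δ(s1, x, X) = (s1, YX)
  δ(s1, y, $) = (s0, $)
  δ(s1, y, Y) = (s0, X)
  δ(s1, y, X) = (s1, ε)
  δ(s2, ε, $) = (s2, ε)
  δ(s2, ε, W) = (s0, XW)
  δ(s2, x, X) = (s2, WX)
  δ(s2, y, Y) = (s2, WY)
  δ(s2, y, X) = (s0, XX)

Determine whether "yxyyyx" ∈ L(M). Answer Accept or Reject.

Reject

(s0, yxyyyx, $)
  ε-move, top $: go to s1, push YW$ → (s1, yxyyyx, YW$)
  read y, top Y: go to s0, push X → (s0, xyyyx, XW$)
  read x, top X: go to s0, push XX → (s0, yyyx, XXW$)
  read y, top X: go to s0, push Y → (s0, yyx, YXW$)
  read y, top Y: go to s0, push W → (s0, yx, WXW$)
  read y, top W: go to s1, push ε → (s1, x, XW$)
  read x, top X: go to s1, push YX → (s1, ε, YXW$)
All input consumed; stack is YXW$, not empty, and no further ε-move applies.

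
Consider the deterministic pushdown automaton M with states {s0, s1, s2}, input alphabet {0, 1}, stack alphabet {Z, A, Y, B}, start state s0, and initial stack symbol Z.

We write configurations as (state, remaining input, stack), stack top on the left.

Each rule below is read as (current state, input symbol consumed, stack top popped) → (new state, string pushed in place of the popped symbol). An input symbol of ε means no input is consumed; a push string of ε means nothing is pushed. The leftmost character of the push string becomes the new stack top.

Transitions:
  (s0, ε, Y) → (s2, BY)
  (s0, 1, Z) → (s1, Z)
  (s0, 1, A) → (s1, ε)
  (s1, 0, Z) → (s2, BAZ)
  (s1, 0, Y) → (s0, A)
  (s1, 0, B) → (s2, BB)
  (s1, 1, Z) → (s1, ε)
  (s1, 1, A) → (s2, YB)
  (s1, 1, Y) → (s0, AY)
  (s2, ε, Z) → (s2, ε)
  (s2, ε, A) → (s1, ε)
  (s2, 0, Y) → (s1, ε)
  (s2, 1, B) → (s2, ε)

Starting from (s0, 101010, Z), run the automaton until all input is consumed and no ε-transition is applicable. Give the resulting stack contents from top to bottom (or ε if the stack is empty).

(s0, 101010, Z)
  read 1, top Z: go to s1, push Z → (s1, 01010, Z)
  read 0, top Z: go to s2, push BAZ → (s2, 1010, BAZ)
  read 1, top B: go to s2, push ε → (s2, 010, AZ)
  ε-move, top A: go to s1, push ε → (s1, 010, Z)
  read 0, top Z: go to s2, push BAZ → (s2, 10, BAZ)
  read 1, top B: go to s2, push ε → (s2, 0, AZ)
  ε-move, top A: go to s1, push ε → (s1, 0, Z)
  read 0, top Z: go to s2, push BAZ → (s2, ε, BAZ)
All input consumed in state s2 with stack BAZ.

BAZ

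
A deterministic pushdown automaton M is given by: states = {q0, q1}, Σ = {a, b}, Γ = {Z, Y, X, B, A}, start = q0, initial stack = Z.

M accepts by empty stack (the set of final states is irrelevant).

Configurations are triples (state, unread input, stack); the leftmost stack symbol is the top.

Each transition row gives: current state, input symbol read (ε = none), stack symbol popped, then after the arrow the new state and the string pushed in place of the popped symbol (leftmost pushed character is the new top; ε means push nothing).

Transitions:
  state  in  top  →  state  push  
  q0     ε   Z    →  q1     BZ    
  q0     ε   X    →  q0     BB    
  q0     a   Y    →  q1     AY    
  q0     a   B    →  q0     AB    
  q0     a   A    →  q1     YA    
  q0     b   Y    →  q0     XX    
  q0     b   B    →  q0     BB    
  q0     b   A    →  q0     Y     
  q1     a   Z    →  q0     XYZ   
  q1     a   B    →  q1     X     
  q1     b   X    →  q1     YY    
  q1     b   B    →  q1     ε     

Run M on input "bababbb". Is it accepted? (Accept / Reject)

(q0, bababbb, Z)
  ε-move, top Z: go to q1, push BZ → (q1, bababbb, BZ)
  read b, top B: go to q1, push ε → (q1, ababbb, Z)
  read a, top Z: go to q0, push XYZ → (q0, babbb, XYZ)
  ε-move, top X: go to q0, push BB → (q0, babbb, BBYZ)
  read b, top B: go to q0, push BB → (q0, abbb, BBBYZ)
  read a, top B: go to q0, push AB → (q0, bbb, ABBBYZ)
  read b, top A: go to q0, push Y → (q0, bb, YBBBYZ)
  read b, top Y: go to q0, push XX → (q0, b, XXBBBYZ)
  ε-move, top X: go to q0, push BB → (q0, b, BBXBBBYZ)
  read b, top B: go to q0, push BB → (q0, ε, BBBXBBBYZ)
All input consumed; stack is BBBXBBBYZ, not empty, and no further ε-move applies.

Reject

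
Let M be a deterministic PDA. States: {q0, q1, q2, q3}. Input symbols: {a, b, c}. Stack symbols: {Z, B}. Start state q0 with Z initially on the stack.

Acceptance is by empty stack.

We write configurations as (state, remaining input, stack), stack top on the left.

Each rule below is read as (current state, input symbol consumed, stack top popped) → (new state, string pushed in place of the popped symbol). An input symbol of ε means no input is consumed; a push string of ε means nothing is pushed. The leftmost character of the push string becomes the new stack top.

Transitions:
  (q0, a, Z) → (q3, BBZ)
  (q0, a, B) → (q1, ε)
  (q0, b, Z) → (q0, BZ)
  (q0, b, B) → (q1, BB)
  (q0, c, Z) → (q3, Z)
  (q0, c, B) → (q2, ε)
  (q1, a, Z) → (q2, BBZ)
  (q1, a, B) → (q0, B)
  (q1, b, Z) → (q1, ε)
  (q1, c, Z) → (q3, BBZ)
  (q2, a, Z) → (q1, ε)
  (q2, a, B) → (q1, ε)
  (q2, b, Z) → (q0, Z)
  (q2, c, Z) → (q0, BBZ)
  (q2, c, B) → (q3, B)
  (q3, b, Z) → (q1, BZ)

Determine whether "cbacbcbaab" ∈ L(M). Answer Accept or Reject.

(q0, cbacbcbaab, Z) ⊢ (q3, bacbcbaab, Z) ⊢ (q1, acbcbaab, BZ) ⊢ (q0, cbcbaab, BZ) ⊢ (q2, bcbaab, Z) ⊢ (q0, cbaab, Z) ⊢ (q3, baab, Z) ⊢ (q1, aab, BZ) ⊢ (q0, ab, BZ) ⊢ (q1, b, Z) ⊢ (q1, ε, ε)
All input consumed and the stack is empty.

Accept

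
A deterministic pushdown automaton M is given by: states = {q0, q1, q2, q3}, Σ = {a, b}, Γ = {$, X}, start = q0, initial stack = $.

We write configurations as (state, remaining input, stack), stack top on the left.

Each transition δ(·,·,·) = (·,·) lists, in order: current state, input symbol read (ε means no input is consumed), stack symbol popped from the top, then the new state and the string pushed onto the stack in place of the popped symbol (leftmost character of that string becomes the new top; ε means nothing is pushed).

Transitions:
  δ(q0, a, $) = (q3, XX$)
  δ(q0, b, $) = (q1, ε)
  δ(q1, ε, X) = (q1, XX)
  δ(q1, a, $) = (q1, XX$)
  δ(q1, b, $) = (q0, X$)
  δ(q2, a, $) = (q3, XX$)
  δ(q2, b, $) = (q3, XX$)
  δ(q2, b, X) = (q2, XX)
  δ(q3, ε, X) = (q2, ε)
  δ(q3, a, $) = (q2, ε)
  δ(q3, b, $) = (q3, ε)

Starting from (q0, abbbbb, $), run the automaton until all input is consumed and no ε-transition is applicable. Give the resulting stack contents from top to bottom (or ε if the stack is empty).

XXXXXX$

(q0, abbbbb, $)
  read a, top $: go to q3, push XX$ → (q3, bbbbb, XX$)
  ε-move, top X: go to q2, push ε → (q2, bbbbb, X$)
  read b, top X: go to q2, push XX → (q2, bbbb, XX$)
  read b, top X: go to q2, push XX → (q2, bbb, XXX$)
  read b, top X: go to q2, push XX → (q2, bb, XXXX$)
  read b, top X: go to q2, push XX → (q2, b, XXXXX$)
  read b, top X: go to q2, push XX → (q2, ε, XXXXXX$)
All input consumed in state q2 with stack XXXXXX$.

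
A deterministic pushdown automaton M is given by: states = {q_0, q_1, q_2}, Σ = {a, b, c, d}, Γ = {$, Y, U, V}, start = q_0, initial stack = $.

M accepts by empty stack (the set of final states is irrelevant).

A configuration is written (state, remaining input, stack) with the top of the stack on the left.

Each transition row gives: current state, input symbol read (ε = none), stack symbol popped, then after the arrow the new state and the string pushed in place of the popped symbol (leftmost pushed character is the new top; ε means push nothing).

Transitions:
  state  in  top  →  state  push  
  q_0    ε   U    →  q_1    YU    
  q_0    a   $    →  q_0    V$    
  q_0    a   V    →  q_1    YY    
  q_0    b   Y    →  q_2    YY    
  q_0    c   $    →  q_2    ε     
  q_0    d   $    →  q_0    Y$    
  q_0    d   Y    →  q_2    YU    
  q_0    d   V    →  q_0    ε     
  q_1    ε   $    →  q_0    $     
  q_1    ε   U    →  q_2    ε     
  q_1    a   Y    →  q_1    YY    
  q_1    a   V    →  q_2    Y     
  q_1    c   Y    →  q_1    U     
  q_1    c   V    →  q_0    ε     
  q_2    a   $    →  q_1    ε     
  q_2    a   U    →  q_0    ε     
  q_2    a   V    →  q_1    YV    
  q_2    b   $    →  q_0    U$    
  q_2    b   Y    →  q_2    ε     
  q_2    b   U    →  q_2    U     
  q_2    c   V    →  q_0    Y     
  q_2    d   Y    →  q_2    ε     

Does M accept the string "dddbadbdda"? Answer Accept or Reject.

Accept

(q_0, dddbadbdda, $)
  read d, top $: go to q_0, push Y$ → (q_0, ddbadbdda, Y$)
  read d, top Y: go to q_2, push YU → (q_2, dbadbdda, YU$)
  read d, top Y: go to q_2, push ε → (q_2, badbdda, U$)
  read b, top U: go to q_2, push U → (q_2, adbdda, U$)
  read a, top U: go to q_0, push ε → (q_0, dbdda, $)
  read d, top $: go to q_0, push Y$ → (q_0, bdda, Y$)
  read b, top Y: go to q_2, push YY → (q_2, dda, YY$)
  read d, top Y: go to q_2, push ε → (q_2, da, Y$)
  read d, top Y: go to q_2, push ε → (q_2, a, $)
  read a, top $: go to q_1, push ε → (q_1, ε, ε)
All input consumed and the stack is empty.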